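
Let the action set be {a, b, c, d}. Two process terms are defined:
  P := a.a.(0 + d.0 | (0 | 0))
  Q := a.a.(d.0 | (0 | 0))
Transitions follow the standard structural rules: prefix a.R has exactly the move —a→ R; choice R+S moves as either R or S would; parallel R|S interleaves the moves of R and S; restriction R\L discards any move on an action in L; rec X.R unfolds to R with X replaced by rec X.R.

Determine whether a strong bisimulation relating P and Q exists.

Reachable graph of P (4 states):
  m0 = a.a.(0 + d.0 | (0 | 0)) has moves -a-> m1
  m1 = a.(0 + d.0 | (0 | 0)) has moves -a-> m2
  m2 = 0 + d.0 | (0 | 0) has moves -d-> m3
  m3 = 0 | (0 | 0) has moves (no moves)
Reachable graph of Q (4 states):
  n0 = a.a.(d.0 | (0 | 0)) has moves -a-> n1
  n1 = a.(d.0 | (0 | 0)) has moves -a-> n2
  n2 = d.0 | (0 | 0) has moves -d-> n3
  n3 = 0 | (0 | 0) has moves (no moves)
Coarsest stable partition (strong bisimilarity classes):
  B0 = {m0, n0}
  B1 = {m1, n1}
  B2 = {m2, n2}
  B3 = {m3, n3}
m0 ∈ B0, n0 ∈ B0 → same block

YES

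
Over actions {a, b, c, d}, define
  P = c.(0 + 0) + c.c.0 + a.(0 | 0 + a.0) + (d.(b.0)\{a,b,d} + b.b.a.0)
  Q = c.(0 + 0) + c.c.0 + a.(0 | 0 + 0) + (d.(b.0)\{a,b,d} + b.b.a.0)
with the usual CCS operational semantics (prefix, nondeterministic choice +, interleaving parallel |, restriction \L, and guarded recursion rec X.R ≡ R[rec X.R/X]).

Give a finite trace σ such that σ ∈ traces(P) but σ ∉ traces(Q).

aa

LTS(P): 8 reachable states
  m0 = c.(0 + 0) + c.c.0 + a.(0 | 0 + a.0) + (d.(b.0)\{a,b,d} + b.b.a.0) has moves =a=> m1, =b=> m2, =c=> m3, =c=> m4, =d=> m5
  m1 = 0 | 0 + a.0 has moves =a=> m6
  m2 = b.a.0 has moves =b=> m7
  m3 = 0 + 0 has moves (no moves)
  m4 = c.0 has moves =c=> m6
  m5 = (b.0)\{a,b,d} has moves (no moves)
  m6 = 0 has moves (no moves)
  m7 = a.0 has moves =a=> m6
LTS(Q): 8 reachable states
  n0 = c.(0 + 0) + c.c.0 + a.(0 | 0 + 0) + (d.(b.0)\{a,b,d} + b.b.a.0) has moves =a=> n1, =b=> n2, =c=> n3, =c=> n4, =d=> n5
  n1 = 0 | 0 + 0 has moves (no moves)
  n2 = b.a.0 has moves =b=> n6
  n3 = 0 + 0 has moves (no moves)
  n4 = c.0 has moves =c=> n7
  n5 = (b.0)\{a,b,d} has moves (no moves)
  n6 = a.0 has moves =a=> n7
  n7 = 0 has moves (no moves)
Run σ = ⟨aa⟩ on P: start {m0}
  after a @ step 1: {m1}
  after a @ step 2: {m6}
  P completes σ.
Run σ = ⟨aa⟩ on Q: start {n0}
  after a @ step 1: {n1}
  after a @ step 2: ∅ (Q stuck)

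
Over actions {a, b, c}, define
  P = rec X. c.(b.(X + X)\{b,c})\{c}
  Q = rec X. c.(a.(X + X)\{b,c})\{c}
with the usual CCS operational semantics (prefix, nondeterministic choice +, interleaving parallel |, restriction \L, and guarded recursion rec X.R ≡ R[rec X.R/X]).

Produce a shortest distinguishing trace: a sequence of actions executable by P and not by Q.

LTS(P): 3 reachable states
  m0 = rec X. c.(b.(X + X)\{b,c})\{c} :: ··c··> m1
  m1 = (b.((rec X. c.(b.(X + X)\{b,c})\{c}) + (rec X. c.(b.(X + X)\{b,c})\{c}))\{b,c})\{c} :: ··b··> m2
  m2 = ((rec X. c.(b.(X + X)\{b,c})\{c}) + (rec X. c.(b.(X + X)\{b,c})\{c}))\{b,c}\{c} :: ∅
LTS(Q): 3 reachable states
  n0 = rec X. c.(a.(X + X)\{b,c})\{c} :: ··c··> n1
  n1 = (a.((rec X. c.(a.(X + X)\{b,c})\{c}) + (rec X. c.(a.(X + X)\{b,c})\{c}))\{b,c})\{c} :: ··a··> n2
  n2 = ((rec X. c.(a.(X + X)\{b,c})\{c}) + (rec X. c.(a.(X + X)\{b,c})\{c}))\{b,c}\{c} :: ∅
Trace ⟨cb⟩ through P, begin at {m0}:
  after c @ step 1: {m1}
  after b @ step 2: {m2}
  ✓ P
Trace ⟨cb⟩ through Q, begin at {n0}:
  after c @ step 1: {n1}
  after b @ step 2: no successor for Q

cb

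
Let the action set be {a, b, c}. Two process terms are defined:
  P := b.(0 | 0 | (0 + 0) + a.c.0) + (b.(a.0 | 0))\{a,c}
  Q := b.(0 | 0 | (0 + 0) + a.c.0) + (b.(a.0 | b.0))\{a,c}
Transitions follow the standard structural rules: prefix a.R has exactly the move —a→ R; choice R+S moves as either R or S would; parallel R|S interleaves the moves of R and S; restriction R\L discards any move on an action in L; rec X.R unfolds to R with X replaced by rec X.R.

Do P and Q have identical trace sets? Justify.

Reachable graph of P (5 states):
  s0 = b.(0 | 0 | (0 + 0) + a.c.0) + (b.(a.0 | 0))\{a,c} → ··b··> s1, ··b··> s2
  s1 = (a.0 | 0)\{a,c} → deadlocked
  s2 = 0 | 0 | (0 + 0) + a.c.0 → ··a··> s3
  s3 = c.0 → ··c··> s4
  s4 = 0 → deadlocked
Reachable graph of Q (6 states):
  t0 = b.(0 | 0 | (0 + 0) + a.c.0) + (b.(a.0 | b.0))\{a,c} → ··b··> t1, ··b··> t2
  t1 = (a.0 | b.0)\{a,c} → ··b··> t3
  t2 = 0 | 0 | (0 + 0) + a.c.0 → ··a··> t4
  t3 = (a.0 | 0)\{a,c} → deadlocked
  t4 = c.0 → ··c··> t5
  t5 = 0 → deadlocked
Executing bb from Q (initial set {t0}):
  step 1 (b): {t1, t2}
  step 2 (b): {t3}
  Q completes σ.
Executing bb from P (initial set {s0}):
  step 1 (b): {s1, s2}
  step 2 (b): no successor for P

trace-distinct — witness ⟨bb⟩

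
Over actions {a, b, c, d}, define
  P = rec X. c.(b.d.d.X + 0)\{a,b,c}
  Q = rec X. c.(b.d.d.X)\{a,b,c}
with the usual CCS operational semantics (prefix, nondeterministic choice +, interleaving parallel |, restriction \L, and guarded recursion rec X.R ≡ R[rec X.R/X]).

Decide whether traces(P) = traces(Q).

Reachable graph of P (2 states):
  p0 = rec X. c.(b.d.d.X + 0)\{a,b,c} has moves --c--▸ p1
  p1 = (b.d.d.(rec X. c.(b.d.d.X + 0)\{a,b,c}) + 0)\{a,b,c} has moves deadlocked
Reachable graph of Q (2 states):
  q0 = rec X. c.(b.d.d.X)\{a,b,c} has moves --c--▸ q1
  q1 = (b.d.d.(rec X. c.(b.d.d.X)\{a,b,c}))\{a,b,c} has moves deadlocked
Partition-refinement fixed point:
  B0 = {p0, q0}
  B1 = {p1, q1}
p0 ∈ B0, q0 ∈ B0 → same block
Bisimilar ⇒ trace-equivalent.

trace-equivalent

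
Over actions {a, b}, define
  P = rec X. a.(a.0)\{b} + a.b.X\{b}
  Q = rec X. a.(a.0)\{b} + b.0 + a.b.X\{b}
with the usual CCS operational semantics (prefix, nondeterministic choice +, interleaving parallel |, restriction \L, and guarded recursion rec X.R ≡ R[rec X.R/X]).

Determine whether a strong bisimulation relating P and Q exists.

P's transition system — 8 states:
  s0 = rec X. a.(a.0)\{b} + a.b.X\{b} → =a=> s1, =a=> s2
  s1 = (a.0)\{b} → =a=> s3
  s2 = b.(rec X. a.(a.0)\{b} + a.b.X\{b})\{b} → =b=> s4
  s3 = 0\{b} → ∅
  s4 = (rec X. a.(a.0)\{b} + a.b.X\{b})\{b} → =a=> s5, =a=> s6
  s5 = (a.0)\{b}\{b} → =a=> s7
  s6 = (b.(rec X. a.(a.0)\{b} + a.b.X\{b})\{b})\{b} → ∅
  s7 = 0\{b}\{b} → ∅
Q's transition system — 9 states:
  t0 = rec X. a.(a.0)\{b} + b.0 + a.b.X\{b} → =a=> t1, =a=> t2, =b=> t3
  t1 = (a.0)\{b} → =a=> t4
  t2 = b.(rec X. a.(a.0)\{b} + b.0 + a.b.X\{b})\{b} → =b=> t5
  t3 = 0 → ∅
  t4 = 0\{b} → ∅
  t5 = (rec X. a.(a.0)\{b} + b.0 + a.b.X\{b})\{b} → =a=> t6, =a=> t7
  t6 = (a.0)\{b}\{b} → =a=> t8
  t7 = (b.(rec X. a.(a.0)\{b} + b.0 + a.b.X\{b})\{b})\{b} → ∅
  t8 = 0\{b}\{b} → ∅
Partition-refinement fixed point:
  B0 = {s0}
  B1 = {s1, s5, t1, t6}
  B2 = {s3, s6, s7, t3, t4, t7, t8}
  B3 = {s2, t2}
  B4 = {s4, t5}
  B5 = {t0}
s0 ∈ B0, t0 ∈ B5 → different blocks

not bisimilar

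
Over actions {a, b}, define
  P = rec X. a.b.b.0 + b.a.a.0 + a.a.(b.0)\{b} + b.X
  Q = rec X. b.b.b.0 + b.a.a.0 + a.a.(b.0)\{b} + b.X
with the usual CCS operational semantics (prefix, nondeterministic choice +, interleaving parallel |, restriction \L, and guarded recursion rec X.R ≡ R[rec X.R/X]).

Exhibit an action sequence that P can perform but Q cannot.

ab

P's transition system — 8 states:
  s0 = rec X. a.b.b.0 + b.a.a.0 + a.a.(b.0)\{b} + b.X → ··a··> s1, ··a··> s2, ··b··> s0, ··b··> s3
  s1 = a.(b.0)\{b} → ··a··> s4
  s2 = b.b.0 → ··b··> s5
  s3 = a.a.0 → ··a··> s6
  s4 = (b.0)\{b} → (no moves)
  s5 = b.0 → ··b··> s7
  s6 = a.0 → ··a··> s7
  s7 = 0 → (no moves)
Q's transition system — 8 states:
  t0 = rec X. b.b.b.0 + b.a.a.0 + a.a.(b.0)\{b} + b.X → ··a··> t1, ··b··> t0, ··b··> t2, ··b··> t3
  t1 = a.(b.0)\{b} → ··a··> t4
  t2 = a.a.0 → ··a··> t5
  t3 = b.b.0 → ··b··> t6
  t4 = (b.0)\{b} → (no moves)
  t5 = a.0 → ··a··> t7
  t6 = b.0 → ··b··> t7
  t7 = 0 → (no moves)
Run σ = ⟨ab⟩ on P: start {s0}
  step 1 (a): {s1, s2}
  step 2 (b): {s5}
  — P admits the full trace.
Run σ = ⟨ab⟩ on Q: start {t0}
  step 1 (a): {t1}
  step 2 (b): no successor for Q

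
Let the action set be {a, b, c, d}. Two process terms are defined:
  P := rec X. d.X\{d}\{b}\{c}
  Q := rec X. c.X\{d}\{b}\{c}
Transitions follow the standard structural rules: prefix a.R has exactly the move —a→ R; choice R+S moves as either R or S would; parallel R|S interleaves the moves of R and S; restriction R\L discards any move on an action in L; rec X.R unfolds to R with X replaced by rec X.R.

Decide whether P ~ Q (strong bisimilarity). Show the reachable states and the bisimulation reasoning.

P's transition system — 2 states:
  u0 = rec X. d.X\{d}\{b}\{c} ⊢ ··d··> u1
  u1 = (rec X. d.X\{d}\{b}\{c})\{d}\{b}\{c} ⊢ (no moves)
Q's transition system — 2 states:
  v0 = rec X. c.X\{d}\{b}\{c} ⊢ ··c··> v1
  v1 = (rec X. c.X\{d}\{b}\{c})\{d}\{b}\{c} ⊢ (no moves)
Coarsest stable partition (strong bisimilarity classes):
  B0 = {u0}
  B1 = {u1, v1}
  B2 = {v0}
u0 ∈ B0, v0 ∈ B2 → different blocks

P ≁ Q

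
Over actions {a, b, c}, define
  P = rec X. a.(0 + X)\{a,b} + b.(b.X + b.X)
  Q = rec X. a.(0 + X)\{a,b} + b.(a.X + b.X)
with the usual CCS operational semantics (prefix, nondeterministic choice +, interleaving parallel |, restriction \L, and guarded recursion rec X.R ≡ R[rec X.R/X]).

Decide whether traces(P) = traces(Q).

LTS(P): 3 reachable states
  u0 = rec X. a.(0 + X)\{a,b} + b.(b.X + b.X) has moves ··a··> u1, ··b··> u2
  u1 = (0 + (rec X. a.(0 + X)\{a,b} + b.(b.X + b.X)))\{a,b} has moves ∅
  u2 = b.(rec X. a.(0 + X)\{a,b} + b.(b.X + b.X)) + b.(rec X. a.(0 + X)\{a,b} + b.(b.X + b.X)) has moves ··b··> u0
LTS(Q): 3 reachable states
  v0 = rec X. a.(0 + X)\{a,b} + b.(a.X + b.X) has moves ··a··> v1, ··b··> v2
  v1 = (0 + (rec X. a.(0 + X)\{a,b} + b.(a.X + b.X)))\{a,b} has moves ∅
  v2 = a.(rec X. a.(0 + X)\{a,b} + b.(a.X + b.X)) + b.(rec X. a.(0 + X)\{a,b} + b.(a.X + b.X)) has moves ··a··> v0, ··b··> v0
Executing ba from Q (initial set {v0}):
  [1] b ⇒ {v2}
  [2] a ⇒ {v0}
  Q completes σ.
Executing ba from P (initial set {u0}):
  [1] b ⇒ {u2}
  [2] a ⇒ ∅ (P stuck)

trace-distinct — witness ⟨ba⟩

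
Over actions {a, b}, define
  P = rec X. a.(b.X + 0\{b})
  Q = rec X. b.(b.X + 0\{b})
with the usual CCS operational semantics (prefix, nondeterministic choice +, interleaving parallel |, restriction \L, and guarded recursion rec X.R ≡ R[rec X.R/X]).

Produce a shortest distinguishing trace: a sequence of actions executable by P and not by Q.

a

LTS(P): 2 reachable states
  u0 = rec X. a.(b.X + 0\{b}) | ··a··> u1
  u1 = b.(rec X. a.(b.X + 0\{b})) + 0\{b} | ··b··> u0
LTS(Q): 2 reachable states
  v0 = rec X. b.(b.X + 0\{b}) | ··b··> v1
  v1 = b.(rec X. b.(b.X + 0\{b})) + 0\{b} | ··b··> v0
Run σ = ⟨a⟩ on P: start {u0}
  step 1 (a): {u1}
  — P admits the full trace.
Run σ = ⟨a⟩ on Q: start {v0}
  step 1 (a): ∅  — Q cannot continue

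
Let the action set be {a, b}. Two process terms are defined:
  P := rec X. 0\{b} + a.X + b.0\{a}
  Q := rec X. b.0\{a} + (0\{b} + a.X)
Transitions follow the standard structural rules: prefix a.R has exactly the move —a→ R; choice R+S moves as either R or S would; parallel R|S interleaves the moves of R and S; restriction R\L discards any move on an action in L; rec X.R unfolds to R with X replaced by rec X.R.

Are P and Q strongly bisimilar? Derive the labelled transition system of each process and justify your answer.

Reachable graph of P (2 states):
  u0 = rec X. 0\{b} + a.X + b.0\{a} :: ··a··> u0, ··b··> u1
  u1 = 0\{a} :: deadlocked
Reachable graph of Q (2 states):
  v0 = rec X. b.0\{a} + (0\{b} + a.X) :: ··a··> v0, ··b··> v1
  v1 = 0\{a} :: deadlocked
Partition-refinement fixed point:
  B0 = {u0, v0}
  B1 = {u1, v1}
u0 ∈ B0, v0 ∈ B0 → same block

P ~ Q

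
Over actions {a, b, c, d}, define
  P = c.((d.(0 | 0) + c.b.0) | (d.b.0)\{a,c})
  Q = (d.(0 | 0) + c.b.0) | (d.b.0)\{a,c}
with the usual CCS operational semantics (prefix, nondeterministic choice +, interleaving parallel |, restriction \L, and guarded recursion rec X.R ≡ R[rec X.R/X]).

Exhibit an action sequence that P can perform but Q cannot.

Reachable graph of P (13 states):
  p0 = c.((d.(0 | 0) + c.b.0) | (d.b.0)\{a,c}) → --c--▸ p1
  p1 = (d.(0 | 0) + c.b.0) | (d.b.0)\{a,c} → --c--▸ p2, --d--▸ p3, --d--▸ p4
  p2 = b.0 | (d.b.0)\{a,c} → --b--▸ p5, --d--▸ p6
  p3 = (d.(0 | 0) + c.b.0) | (b.0)\{a,c} → --b--▸ p7, --c--▸ p6, --d--▸ p8
  p4 = 0 | 0 | (d.b.0)\{a,c} → --d--▸ p8
  p5 = 0 | (d.b.0)\{a,c} → --d--▸ p9
  p6 = b.0 | (b.0)\{a,c} → --b--▸ p10, --b--▸ p9
  p7 = (d.(0 | 0) + c.b.0) | 0\{a,c} → --c--▸ p10, --d--▸ p11
  p8 = 0 | 0 | (b.0)\{a,c} → --b--▸ p11
  p9 = 0 | (b.0)\{a,c} → --b--▸ p12
  p10 = b.0 | 0\{a,c} → --b--▸ p12
  p11 = 0 | 0 | 0\{a,c} → (no moves)
  p12 = 0 | 0\{a,c} → (no moves)
Reachable graph of Q (12 states):
  q0 = (d.(0 | 0) + c.b.0) | (d.b.0)\{a,c} → --c--▸ q1, --d--▸ q2, --d--▸ q3
  q1 = b.0 | (d.b.0)\{a,c} → --b--▸ q4, --d--▸ q5
  q2 = (d.(0 | 0) + c.b.0) | (b.0)\{a,c} → --b--▸ q6, --c--▸ q5, --d--▸ q7
  q3 = 0 | 0 | (d.b.0)\{a,c} → --d--▸ q7
  q4 = 0 | (d.b.0)\{a,c} → --d--▸ q8
  q5 = b.0 | (b.0)\{a,c} → --b--▸ q8, --b--▸ q9
  q6 = (d.(0 | 0) + c.b.0) | 0\{a,c} → --c--▸ q9, --d--▸ q10
  q7 = 0 | 0 | (b.0)\{a,c} → --b--▸ q10
  q8 = 0 | (b.0)\{a,c} → --b--▸ q11
  q9 = b.0 | 0\{a,c} → --b--▸ q11
  q10 = 0 | 0 | 0\{a,c} → (no moves)
  q11 = 0 | 0\{a,c} → (no moves)
Run σ = ⟨cc⟩ on P: start {p0}
  step 1 (c): {p1}
  step 2 (c): {p2}
  ✓ P
Run σ = ⟨cc⟩ on Q: start {q0}
  step 1 (c): {q1}
  step 2 (c): ∅ (Q stuck)

cc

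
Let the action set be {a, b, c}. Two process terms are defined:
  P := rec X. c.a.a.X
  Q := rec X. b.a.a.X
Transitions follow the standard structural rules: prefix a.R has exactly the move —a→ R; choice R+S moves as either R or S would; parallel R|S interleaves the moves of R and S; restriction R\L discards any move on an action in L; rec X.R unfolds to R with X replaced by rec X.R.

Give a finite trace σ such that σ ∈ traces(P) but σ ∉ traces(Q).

c

LTS(P): 3 reachable states
  p0 = rec X. c.a.a.X :: -c-> p1
  p1 = a.a.(rec X. c.a.a.X) :: -a-> p2
  p2 = a.(rec X. c.a.a.X) :: -a-> p0
LTS(Q): 3 reachable states
  q0 = rec X. b.a.a.X :: -b-> q1
  q1 = a.a.(rec X. b.a.a.X) :: -a-> q2
  q2 = a.(rec X. b.a.a.X) :: -a-> q0
Trace ⟨c⟩ through P, begin at {p0}:
  after c @ step 1: {p1}
  ✓ P
Trace ⟨c⟩ through Q, begin at {q0}:
  after c @ step 1: no successor for Q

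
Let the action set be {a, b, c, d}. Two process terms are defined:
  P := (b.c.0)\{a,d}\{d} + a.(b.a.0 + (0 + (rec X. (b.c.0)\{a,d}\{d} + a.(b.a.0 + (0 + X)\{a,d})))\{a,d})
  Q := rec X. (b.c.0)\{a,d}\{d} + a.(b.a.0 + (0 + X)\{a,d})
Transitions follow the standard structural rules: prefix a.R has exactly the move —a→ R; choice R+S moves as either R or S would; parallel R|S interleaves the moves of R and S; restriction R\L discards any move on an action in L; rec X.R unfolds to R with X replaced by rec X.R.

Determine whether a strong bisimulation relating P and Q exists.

YES

P's transition system — 8 states:
  p0 = (b.c.0)\{a,d}\{d} + a.(b.a.0 + (0 + (rec X. (b.c.0)\{a,d}\{d} + a.(b.a.0 + (0 + X)\{a,d})))\{a,d}) | =a=> p1, =b=> p2
  p1 = b.a.0 + (0 + (rec X. (b.c.0)\{a,d}\{d} + a.(b.a.0 + (0 + X)\{a,d})))\{a,d} | =b=> p3, =b=> p4
  p2 = (c.0)\{a,d}\{d} | =c=> p5
  p3 = (c.0)\{a,d}\{d}\{a,d} | =c=> p6
  p4 = a.0 | =a=> p7
  p5 = 0\{a,d}\{d} | (no moves)
  p6 = 0\{a,d}\{d}\{a,d} | (no moves)
  p7 = 0 | (no moves)
Q's transition system — 8 states:
  q0 = rec X. (b.c.0)\{a,d}\{d} + a.(b.a.0 + (0 + X)\{a,d}) | =a=> q1, =b=> q2
  q1 = b.a.0 + (0 + (rec X. (b.c.0)\{a,d}\{d} + a.(b.a.0 + (0 + X)\{a,d})))\{a,d} | =b=> q3, =b=> q4
  q2 = (c.0)\{a,d}\{d} | =c=> q5
  q3 = (c.0)\{a,d}\{d}\{a,d} | =c=> q6
  q4 = a.0 | =a=> q7
  q5 = 0\{a,d}\{d} | (no moves)
  q6 = 0\{a,d}\{d}\{a,d} | (no moves)
  q7 = 0 | (no moves)
Coarsest stable partition (strong bisimilarity classes):
  B0 = {p0, q0}
  B1 = {p1, q1}
  B2 = {p4, q4}
  B3 = {p5, p6, p7, q5, q6, q7}
  B4 = {p2, p3, q2, q3}
p0 ∈ B0, q0 ∈ B0 → same block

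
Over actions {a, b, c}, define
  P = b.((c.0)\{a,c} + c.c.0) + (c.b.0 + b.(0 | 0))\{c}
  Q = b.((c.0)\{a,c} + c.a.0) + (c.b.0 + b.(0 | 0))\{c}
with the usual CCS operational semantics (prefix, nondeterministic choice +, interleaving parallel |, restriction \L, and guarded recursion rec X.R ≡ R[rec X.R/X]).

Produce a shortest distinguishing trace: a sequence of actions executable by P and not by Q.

bcc

Reachable graph of P (5 states):
  s0 = b.((c.0)\{a,c} + c.c.0) + (c.b.0 + b.(0 | 0))\{c} has moves =b=> s1, =b=> s2
  s1 = (0 | 0)\{c} has moves ·
  s2 = (c.0)\{a,c} + c.c.0 has moves =c=> s3
  s3 = c.0 has moves =c=> s4
  s4 = 0 has moves ·
Reachable graph of Q (5 states):
  t0 = b.((c.0)\{a,c} + c.a.0) + (c.b.0 + b.(0 | 0))\{c} has moves =b=> t1, =b=> t2
  t1 = (0 | 0)\{c} has moves ·
  t2 = (c.0)\{a,c} + c.a.0 has moves =c=> t3
  t3 = a.0 has moves =a=> t4
  t4 = 0 has moves ·
Trace ⟨bcc⟩ through P, begin at {s0}:
  step 1 (b): {s1, s2}
  step 2 (c): {s3}
  step 3 (c): {s4}
  ✓ P
Trace ⟨bcc⟩ through Q, begin at {t0}:
  step 1 (b): {t1, t2}
  step 2 (c): {t3}
  step 3 (c): ∅ (Q stuck)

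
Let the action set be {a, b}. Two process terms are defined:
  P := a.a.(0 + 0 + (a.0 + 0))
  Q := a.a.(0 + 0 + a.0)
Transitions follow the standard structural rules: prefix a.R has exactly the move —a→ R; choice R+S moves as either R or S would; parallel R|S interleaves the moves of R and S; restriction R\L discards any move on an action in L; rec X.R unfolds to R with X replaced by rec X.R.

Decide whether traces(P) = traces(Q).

LTS(P): 4 reachable states
  u0 = a.a.(0 + 0 + (a.0 + 0)) → --a--▸ u1
  u1 = a.(0 + 0 + (a.0 + 0)) → --a--▸ u2
  u2 = 0 + 0 + (a.0 + 0) → --a--▸ u3
  u3 = 0 → (no moves)
LTS(Q): 4 reachable states
  v0 = a.a.(0 + 0 + a.0) → --a--▸ v1
  v1 = a.(0 + 0 + a.0) → --a--▸ v2
  v2 = 0 + 0 + a.0 → --a--▸ v3
  v3 = 0 → (no moves)
Coarsest stable partition (strong bisimilarity classes):
  B0 = {u0, v0}
  B1 = {u1, v1}
  B2 = {u2, v2}
  B3 = {u3, v3}
u0 ∈ B0, v0 ∈ B0 → same block
Bisimilar ⇒ trace-equivalent.

YES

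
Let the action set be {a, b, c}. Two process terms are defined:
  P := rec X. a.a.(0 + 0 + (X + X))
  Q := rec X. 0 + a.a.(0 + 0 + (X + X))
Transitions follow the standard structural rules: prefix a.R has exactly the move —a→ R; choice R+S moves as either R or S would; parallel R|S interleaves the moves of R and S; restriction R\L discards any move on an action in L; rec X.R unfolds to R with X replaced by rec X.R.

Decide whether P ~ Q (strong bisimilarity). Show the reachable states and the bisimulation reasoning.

P's transition system — 3 states:
  s0 = rec X. a.a.(0 + 0 + (X + X)) ⊢ -a-> s1
  s1 = a.(0 + 0 + ((rec X. a.a.(0 + 0 + (X + X))) + (rec X. a.a.(0 + 0 + (X + X))))) ⊢ -a-> s2
  s2 = 0 + 0 + ((rec X. a.a.(0 + 0 + (X + X))) + (rec X. a.a.(0 + 0 + (X + X)))) ⊢ -a-> s1
Q's transition system — 3 states:
  t0 = rec X. 0 + a.a.(0 + 0 + (X + X)) ⊢ -a-> t1
  t1 = a.(0 + 0 + ((rec X. 0 + a.a.(0 + 0 + (X + X))) + (rec X. 0 + a.a.(0 + 0 + (X + X))))) ⊢ -a-> t2
  t2 = 0 + 0 + ((rec X. 0 + a.a.(0 + 0 + (X + X))) + (rec X. 0 + a.a.(0 + 0 + (X + X)))) ⊢ -a-> t1
Coarsest stable partition (strong bisimilarity classes):
  B0 = {s0, s1, s2, t0, t1, t2}
s0 ∈ B0, t0 ∈ B0 → same block

P ~ Q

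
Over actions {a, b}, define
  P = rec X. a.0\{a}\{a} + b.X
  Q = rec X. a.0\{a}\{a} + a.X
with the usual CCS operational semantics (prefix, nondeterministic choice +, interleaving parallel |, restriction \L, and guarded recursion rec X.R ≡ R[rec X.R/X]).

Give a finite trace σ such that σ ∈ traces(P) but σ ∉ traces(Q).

b

Reachable graph of P (2 states):
  m0 = rec X. a.0\{a}\{a} + b.X :: —a→ m1, —b→ m0
  m1 = 0\{a}\{a} :: ∅
Reachable graph of Q (2 states):
  n0 = rec X. a.0\{a}\{a} + a.X :: —a→ n0, —a→ n1
  n1 = 0\{a}\{a} :: ∅
Run σ = ⟨b⟩ on P: start {m0}
  step 1 (b): {m0}
  — P admits the full trace.
Run σ = ⟨b⟩ on Q: start {n0}
  step 1 (b): no successor for Q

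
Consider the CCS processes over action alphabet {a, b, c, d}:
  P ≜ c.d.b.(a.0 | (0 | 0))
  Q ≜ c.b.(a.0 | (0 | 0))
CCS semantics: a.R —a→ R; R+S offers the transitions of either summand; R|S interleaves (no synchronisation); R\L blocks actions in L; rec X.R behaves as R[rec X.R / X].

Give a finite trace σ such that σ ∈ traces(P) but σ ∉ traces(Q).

P's transition system — 5 states:
  p0 = c.d.b.(a.0 | (0 | 0)) | -c-> p1
  p1 = d.b.(a.0 | (0 | 0)) | -d-> p2
  p2 = b.(a.0 | (0 | 0)) | -b-> p3
  p3 = a.0 | (0 | 0) | -a-> p4
  p4 = 0 | (0 | 0) | (no moves)
Q's transition system — 4 states:
  q0 = c.b.(a.0 | (0 | 0)) | -c-> q1
  q1 = b.(a.0 | (0 | 0)) | -b-> q2
  q2 = a.0 | (0 | 0) | -a-> q3
  q3 = 0 | (0 | 0) | (no moves)
Run σ = ⟨cd⟩ on P: start {p0}
  [1] c ⇒ {p1}
  [2] d ⇒ {p2}
  — P admits the full trace.
Run σ = ⟨cd⟩ on Q: start {q0}
  [1] c ⇒ {q1}
  [2] d ⇒ ∅  — Q cannot continue

cd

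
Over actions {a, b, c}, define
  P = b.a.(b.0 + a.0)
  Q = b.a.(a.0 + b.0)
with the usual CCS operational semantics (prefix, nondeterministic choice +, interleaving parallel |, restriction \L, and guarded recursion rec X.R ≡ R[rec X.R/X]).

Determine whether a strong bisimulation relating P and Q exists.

YES

Reachable graph of P (4 states):
  s0 = b.a.(b.0 + a.0) :: -b-> s1
  s1 = a.(b.0 + a.0) :: -a-> s2
  s2 = b.0 + a.0 :: -a-> s3, -b-> s3
  s3 = 0 :: ∅
Reachable graph of Q (4 states):
  t0 = b.a.(a.0 + b.0) :: -b-> t1
  t1 = a.(a.0 + b.0) :: -a-> t2
  t2 = a.0 + b.0 :: -a-> t3, -b-> t3
  t3 = 0 :: ∅
Partition-refinement fixed point:
  B0 = {s0, t0}
  B1 = {s1, t1}
  B2 = {s2, t2}
  B3 = {s3, t3}
s0 ∈ B0, t0 ∈ B0 → same block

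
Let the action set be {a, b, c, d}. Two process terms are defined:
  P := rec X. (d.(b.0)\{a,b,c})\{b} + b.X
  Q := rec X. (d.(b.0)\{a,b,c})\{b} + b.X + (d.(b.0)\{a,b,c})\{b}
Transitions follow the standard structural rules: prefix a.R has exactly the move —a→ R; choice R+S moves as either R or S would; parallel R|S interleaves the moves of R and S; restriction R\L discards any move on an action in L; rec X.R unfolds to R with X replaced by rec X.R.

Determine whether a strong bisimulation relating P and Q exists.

Reachable graph of P (2 states):
  s0 = rec X. (d.(b.0)\{a,b,c})\{b} + b.X :: =b=> s0, =d=> s1
  s1 = (b.0)\{a,b,c}\{b} :: ·
Reachable graph of Q (2 states):
  t0 = rec X. (d.(b.0)\{a,b,c})\{b} + b.X + (d.(b.0)\{a,b,c})\{b} :: =b=> t0, =d=> t1
  t1 = (b.0)\{a,b,c}\{b} :: ·
Bisimilarity quotient blocks:
  B0 = {s0, t0}
  B1 = {s1, t1}
s0 ∈ B0, t0 ∈ B0 → same block

YES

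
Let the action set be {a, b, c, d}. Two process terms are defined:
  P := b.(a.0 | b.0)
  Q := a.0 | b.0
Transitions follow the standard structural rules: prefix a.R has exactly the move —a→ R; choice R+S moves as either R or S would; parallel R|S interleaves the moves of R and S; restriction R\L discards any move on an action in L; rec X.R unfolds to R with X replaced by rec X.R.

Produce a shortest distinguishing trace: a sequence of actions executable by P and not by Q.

Reachable graph of P (5 states):
  m0 = b.(a.0 | b.0) has moves --b--▸ m1
  m1 = a.0 | b.0 has moves --a--▸ m2, --b--▸ m3
  m2 = 0 | b.0 has moves --b--▸ m4
  m3 = a.0 | 0 has moves --a--▸ m4
  m4 = 0 | 0 has moves ∅
Reachable graph of Q (4 states):
  n0 = a.0 | b.0 has moves --a--▸ n1, --b--▸ n2
  n1 = 0 | b.0 has moves --b--▸ n3
  n2 = a.0 | 0 has moves --a--▸ n3
  n3 = 0 | 0 has moves ∅
Executing bb from P (initial set {m0}):
  after b @ step 1: {m1}
  after b @ step 2: {m3}
  ✓ P
Executing bb from Q (initial set {n0}):
  after b @ step 1: {n2}
  after b @ step 2: ∅ (Q stuck)

bb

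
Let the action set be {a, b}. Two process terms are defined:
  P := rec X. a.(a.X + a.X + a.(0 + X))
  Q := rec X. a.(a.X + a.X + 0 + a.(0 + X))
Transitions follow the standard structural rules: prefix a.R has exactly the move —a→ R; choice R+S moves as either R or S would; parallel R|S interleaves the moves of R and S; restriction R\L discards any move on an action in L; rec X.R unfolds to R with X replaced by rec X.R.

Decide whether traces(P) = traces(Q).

Reachable graph of P (3 states):
  m0 = rec X. a.(a.X + a.X + a.(0 + X)) :: -a-> m1
  m1 = a.(rec X. a.(a.X + a.X + a.(0 + X))) + a.(rec X. a.(a.X + a.X + a.(0 + X))) + a.(0 + (rec X. a.(a.X + a.X + a.(0 + X)))) :: -a-> m0, -a-> m2
  m2 = 0 + (rec X. a.(a.X + a.X + a.(0 + X))) :: -a-> m1
Reachable graph of Q (3 states):
  n0 = rec X. a.(a.X + a.X + 0 + a.(0 + X)) :: -a-> n1
  n1 = a.(rec X. a.(a.X + a.X + 0 + a.(0 + X))) + a.(rec X. a.(a.X + a.X + 0 + a.(0 + X))) + 0 + a.(0 + (rec X. a.(a.X + a.X + 0 + a.(0 + X)))) :: -a-> n0, -a-> n2
  n2 = 0 + (rec X. a.(a.X + a.X + 0 + a.(0 + X))) :: -a-> n1
Coarsest stable partition (strong bisimilarity classes):
  B0 = {m0, m1, m2, n0, n1, n2}
m0 ∈ B0, n0 ∈ B0 → same block
Bisimilar ⇒ trace-equivalent.

trace-equivalent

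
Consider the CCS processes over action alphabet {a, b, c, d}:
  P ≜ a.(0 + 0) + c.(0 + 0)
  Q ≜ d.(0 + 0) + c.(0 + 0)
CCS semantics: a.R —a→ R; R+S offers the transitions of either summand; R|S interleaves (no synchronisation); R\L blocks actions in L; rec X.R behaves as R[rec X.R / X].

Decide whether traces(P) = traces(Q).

NO — witness ⟨a⟩

P's transition system — 2 states:
  u0 = a.(0 + 0) + c.(0 + 0) ⊢ --a--▸ u1, --c--▸ u1
  u1 = 0 + 0 ⊢ ·
Q's transition system — 2 states:
  v0 = d.(0 + 0) + c.(0 + 0) ⊢ --c--▸ v1, --d--▸ v1
  v1 = 0 + 0 ⊢ ·
Executing a from P (initial set {u0}):
  after a @ step 1: {u1}
  — P admits the full trace.
Executing a from Q (initial set {v0}):
  after a @ step 1: no successor for Q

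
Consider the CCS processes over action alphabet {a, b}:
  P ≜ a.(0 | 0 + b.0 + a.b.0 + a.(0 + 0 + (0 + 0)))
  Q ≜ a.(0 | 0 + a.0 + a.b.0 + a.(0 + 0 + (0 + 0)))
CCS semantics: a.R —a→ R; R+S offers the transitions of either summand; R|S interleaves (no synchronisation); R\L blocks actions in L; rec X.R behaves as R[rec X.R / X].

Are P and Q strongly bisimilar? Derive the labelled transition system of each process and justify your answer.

NO

Reachable graph of P (5 states):
  u0 = a.(0 | 0 + b.0 + a.b.0 + a.(0 + 0 + (0 + 0))) | --a--▸ u1
  u1 = 0 | 0 + b.0 + a.b.0 + a.(0 + 0 + (0 + 0)) | --a--▸ u2, --a--▸ u3, --b--▸ u4
  u2 = 0 + 0 + (0 + 0) | ∅
  u3 = b.0 | --b--▸ u4
  u4 = 0 | ∅
Reachable graph of Q (5 states):
  v0 = a.(0 | 0 + a.0 + a.b.0 + a.(0 + 0 + (0 + 0))) | --a--▸ v1
  v1 = 0 | 0 + a.0 + a.b.0 + a.(0 + 0 + (0 + 0)) | --a--▸ v2, --a--▸ v3, --a--▸ v4
  v2 = 0 | ∅
  v3 = 0 + 0 + (0 + 0) | ∅
  v4 = b.0 | --b--▸ v2
Bisimilarity quotient blocks:
  B0 = {u0}
  B1 = {u1}
  B2 = {u3, v4}
  B3 = {u2, u4, v2, v3}
  B4 = {v0}
  B5 = {v1}
u0 ∈ B0, v0 ∈ B4 → different blocks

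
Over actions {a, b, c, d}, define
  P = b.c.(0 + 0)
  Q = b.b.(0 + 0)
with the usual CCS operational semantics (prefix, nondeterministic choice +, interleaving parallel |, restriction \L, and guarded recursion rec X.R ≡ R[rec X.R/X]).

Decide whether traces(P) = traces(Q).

NO — witness ⟨bc⟩

Reachable graph of P (3 states):
  m0 = b.c.(0 + 0) ⊢ —b→ m1
  m1 = c.(0 + 0) ⊢ —c→ m2
  m2 = 0 + 0 ⊢ ·
Reachable graph of Q (3 states):
  n0 = b.b.(0 + 0) ⊢ —b→ n1
  n1 = b.(0 + 0) ⊢ —b→ n2
  n2 = 0 + 0 ⊢ ·
Executing bc from P (initial set {m0}):
  [1] b ⇒ {m1}
  [2] c ⇒ {m2}
  P completes σ.
Executing bc from Q (initial set {n0}):
  [1] b ⇒ {n1}
  [2] c ⇒ ∅ (Q stuck)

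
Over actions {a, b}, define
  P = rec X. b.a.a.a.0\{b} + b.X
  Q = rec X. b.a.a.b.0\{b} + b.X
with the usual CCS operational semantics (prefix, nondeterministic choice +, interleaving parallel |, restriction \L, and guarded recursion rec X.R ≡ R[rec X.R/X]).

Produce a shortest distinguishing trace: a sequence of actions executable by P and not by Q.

P's transition system — 5 states:
  m0 = rec X. b.a.a.a.0\{b} + b.X → —b→ m0, —b→ m1
  m1 = a.a.a.0\{b} → —a→ m2
  m2 = a.a.0\{b} → —a→ m3
  m3 = a.0\{b} → —a→ m4
  m4 = 0\{b} → deadlocked
Q's transition system — 5 states:
  n0 = rec X. b.a.a.b.0\{b} + b.X → —b→ n0, —b→ n1
  n1 = a.a.b.0\{b} → —a→ n2
  n2 = a.b.0\{b} → —a→ n3
  n3 = b.0\{b} → —b→ n4
  n4 = 0\{b} → deadlocked
Trace ⟨baaa⟩ through P, begin at {m0}:
  [1] b ⇒ {m0, m1}
  [2] a ⇒ {m2}
  [3] a ⇒ {m3}
  [4] a ⇒ {m4}
  ✓ P
Trace ⟨baaa⟩ through Q, begin at {n0}:
  [1] b ⇒ {n0, n1}
  [2] a ⇒ {n2}
  [3] a ⇒ {n3}
  [4] a ⇒ ∅  — Q cannot continue

baaa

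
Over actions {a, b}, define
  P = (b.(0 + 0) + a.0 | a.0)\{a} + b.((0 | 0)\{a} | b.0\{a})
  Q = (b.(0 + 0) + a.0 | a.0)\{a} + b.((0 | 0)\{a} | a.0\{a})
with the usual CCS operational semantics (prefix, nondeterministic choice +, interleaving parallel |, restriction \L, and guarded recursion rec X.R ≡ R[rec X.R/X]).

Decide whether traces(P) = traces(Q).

traces(P) ≠ traces(Q) — witness ⟨bb⟩

LTS(P): 4 reachable states
  p0 = (b.(0 + 0) + a.0 | a.0)\{a} + b.((0 | 0)\{a} | b.0\{a}) ⊢ ··b··> p1, ··b··> p2
  p1 = (0 + 0)\{a} ⊢ deadlocked
  p2 = (0 | 0)\{a} | b.0\{a} ⊢ ··b··> p3
  p3 = (0 | 0)\{a} | 0\{a} ⊢ deadlocked
LTS(Q): 4 reachable states
  q0 = (b.(0 + 0) + a.0 | a.0)\{a} + b.((0 | 0)\{a} | a.0\{a}) ⊢ ··b··> q1, ··b··> q2
  q1 = (0 + 0)\{a} ⊢ deadlocked
  q2 = (0 | 0)\{a} | a.0\{a} ⊢ ··a··> q3
  q3 = (0 | 0)\{a} | 0\{a} ⊢ deadlocked
Run σ = ⟨bb⟩ on P: start {p0}
  [1] b ⇒ {p1, p2}
  [2] b ⇒ {p3}
  ✓ P
Run σ = ⟨bb⟩ on Q: start {q0}
  [1] b ⇒ {q1, q2}
  [2] b ⇒ ∅  — Q cannot continue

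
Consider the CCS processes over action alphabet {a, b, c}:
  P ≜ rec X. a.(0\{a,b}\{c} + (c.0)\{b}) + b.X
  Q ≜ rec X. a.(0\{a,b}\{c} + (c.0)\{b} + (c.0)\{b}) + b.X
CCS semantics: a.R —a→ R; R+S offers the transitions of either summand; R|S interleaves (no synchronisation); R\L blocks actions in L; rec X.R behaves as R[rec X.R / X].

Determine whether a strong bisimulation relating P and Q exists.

P ~ Q

LTS(P): 3 reachable states
  u0 = rec X. a.(0\{a,b}\{c} + (c.0)\{b}) + b.X ⊢ —a→ u1, —b→ u0
  u1 = 0\{a,b}\{c} + (c.0)\{b} ⊢ —c→ u2
  u2 = 0\{b} ⊢ ∅
LTS(Q): 3 reachable states
  v0 = rec X. a.(0\{a,b}\{c} + (c.0)\{b} + (c.0)\{b}) + b.X ⊢ —a→ v1, —b→ v0
  v1 = 0\{a,b}\{c} + (c.0)\{b} + (c.0)\{b} ⊢ —c→ v2
  v2 = 0\{b} ⊢ ∅
Coarsest stable partition (strong bisimilarity classes):
  B0 = {u0, v0}
  B1 = {u1, v1}
  B2 = {u2, v2}
u0 ∈ B0, v0 ∈ B0 → same block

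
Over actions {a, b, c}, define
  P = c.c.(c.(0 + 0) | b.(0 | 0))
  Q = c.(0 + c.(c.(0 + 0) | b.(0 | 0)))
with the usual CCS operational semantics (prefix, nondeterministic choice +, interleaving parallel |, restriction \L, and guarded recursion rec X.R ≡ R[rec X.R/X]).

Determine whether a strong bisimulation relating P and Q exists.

LTS(P): 6 reachable states
  m0 = c.c.(c.(0 + 0) | b.(0 | 0)) → --c--▸ m1
  m1 = c.(c.(0 + 0) | b.(0 | 0)) → --c--▸ m2
  m2 = c.(0 + 0) | b.(0 | 0) → --b--▸ m3, --c--▸ m4
  m3 = c.(0 + 0) | (0 | 0) → --c--▸ m5
  m4 = (0 + 0) | b.(0 | 0) → --b--▸ m5
  m5 = (0 + 0) | (0 | 0) → deadlocked
LTS(Q): 6 reachable states
  n0 = c.(0 + c.(c.(0 + 0) | b.(0 | 0))) → --c--▸ n1
  n1 = 0 + c.(c.(0 + 0) | b.(0 | 0)) → --c--▸ n2
  n2 = c.(0 + 0) | b.(0 | 0) → --b--▸ n3, --c--▸ n4
  n3 = c.(0 + 0) | (0 | 0) → --c--▸ n5
  n4 = (0 + 0) | b.(0 | 0) → --b--▸ n5
  n5 = (0 + 0) | (0 | 0) → deadlocked
Partition-refinement fixed point:
  B0 = {m0, n0}
  B1 = {m1, n1}
  B2 = {m2, n2}
  B3 = {m3, n3}
  B4 = {m5, n5}
  B5 = {m4, n4}
m0 ∈ B0, n0 ∈ B0 → same block

P ~ Q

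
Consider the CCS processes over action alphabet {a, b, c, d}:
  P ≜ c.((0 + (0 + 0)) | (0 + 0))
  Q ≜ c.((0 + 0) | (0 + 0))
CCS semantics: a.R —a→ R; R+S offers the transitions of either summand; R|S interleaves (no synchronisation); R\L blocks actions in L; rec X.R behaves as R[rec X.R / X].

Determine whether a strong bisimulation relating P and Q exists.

LTS(P): 2 reachable states
  u0 = c.((0 + (0 + 0)) | (0 + 0)) → —c→ u1
  u1 = (0 + (0 + 0)) | (0 + 0) → deadlocked
LTS(Q): 2 reachable states
  v0 = c.((0 + 0) | (0 + 0)) → —c→ v1
  v1 = (0 + 0) | (0 + 0) → deadlocked
Coarsest stable partition (strong bisimilarity classes):
  B0 = {u0, v0}
  B1 = {u1, v1}
u0 ∈ B0, v0 ∈ B0 → same block

YES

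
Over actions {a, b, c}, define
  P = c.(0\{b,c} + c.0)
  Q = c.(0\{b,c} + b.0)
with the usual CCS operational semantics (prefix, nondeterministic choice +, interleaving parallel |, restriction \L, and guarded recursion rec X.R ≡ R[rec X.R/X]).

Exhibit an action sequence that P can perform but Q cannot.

LTS(P): 3 reachable states
  u0 = c.(0\{b,c} + c.0) → ··c··> u1
  u1 = 0\{b,c} + c.0 → ··c··> u2
  u2 = 0 → deadlocked
LTS(Q): 3 reachable states
  v0 = c.(0\{b,c} + b.0) → ··c··> v1
  v1 = 0\{b,c} + b.0 → ··b··> v2
  v2 = 0 → deadlocked
Run σ = ⟨cc⟩ on P: start {u0}
  after c @ step 1: {u1}
  after c @ step 2: {u2}
  P completes σ.
Run σ = ⟨cc⟩ on Q: start {v0}
  after c @ step 1: {v1}
  after c @ step 2: ∅ (Q stuck)

cc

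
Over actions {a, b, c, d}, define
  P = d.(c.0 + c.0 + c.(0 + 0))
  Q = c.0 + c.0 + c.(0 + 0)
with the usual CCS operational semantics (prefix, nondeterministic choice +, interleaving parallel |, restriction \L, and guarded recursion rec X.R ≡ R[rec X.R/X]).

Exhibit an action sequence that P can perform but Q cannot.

Reachable graph of P (4 states):
  u0 = d.(c.0 + c.0 + c.(0 + 0)) → =d=> u1
  u1 = c.0 + c.0 + c.(0 + 0) → =c=> u2, =c=> u3
  u2 = 0 → (no moves)
  u3 = 0 + 0 → (no moves)
Reachable graph of Q (3 states):
  v0 = c.0 + c.0 + c.(0 + 0) → =c=> v1, =c=> v2
  v1 = 0 → (no moves)
  v2 = 0 + 0 → (no moves)
Executing d from P (initial set {u0}):
  [1] d ⇒ {u1}
  — P admits the full trace.
Executing d from Q (initial set {v0}):
  [1] d ⇒ ∅  — Q cannot continue

d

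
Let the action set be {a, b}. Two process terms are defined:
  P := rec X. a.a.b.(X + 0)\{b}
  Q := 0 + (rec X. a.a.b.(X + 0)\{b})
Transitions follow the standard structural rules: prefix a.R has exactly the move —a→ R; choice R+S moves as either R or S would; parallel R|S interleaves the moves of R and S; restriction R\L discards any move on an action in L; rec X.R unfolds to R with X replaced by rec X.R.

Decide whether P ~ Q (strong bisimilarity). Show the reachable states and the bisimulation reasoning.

YES

P's transition system — 6 states:
  s0 = rec X. a.a.b.(X + 0)\{b} | ··a··> s1
  s1 = a.b.((rec X. a.a.b.(X + 0)\{b}) + 0)\{b} | ··a··> s2
  s2 = b.((rec X. a.a.b.(X + 0)\{b}) + 0)\{b} | ··b··> s3
  s3 = ((rec X. a.a.b.(X + 0)\{b}) + 0)\{b} | ··a··> s4
  s4 = (a.b.((rec X. a.a.b.(X + 0)\{b}) + 0)\{b})\{b} | ··a··> s5
  s5 = (b.((rec X. a.a.b.(X + 0)\{b}) + 0)\{b})\{b} | deadlocked
Q's transition system — 6 states:
  t0 = 0 + (rec X. a.a.b.(X + 0)\{b}) | ··a··> t1
  t1 = a.b.((rec X. a.a.b.(X + 0)\{b}) + 0)\{b} | ··a··> t2
  t2 = b.((rec X. a.a.b.(X + 0)\{b}) + 0)\{b} | ··b··> t3
  t3 = ((rec X. a.a.b.(X + 0)\{b}) + 0)\{b} | ··a··> t4
  t4 = (a.b.((rec X. a.a.b.(X + 0)\{b}) + 0)\{b})\{b} | ··a··> t5
  t5 = (b.((rec X. a.a.b.(X + 0)\{b}) + 0)\{b})\{b} | deadlocked
Partition-refinement fixed point:
  B0 = {s0, t0}
  B1 = {s1, t1}
  B2 = {s2, t2}
  B3 = {s3, t3}
  B4 = {s4, t4}
  B5 = {s5, t5}
s0 ∈ B0, t0 ∈ B0 → same block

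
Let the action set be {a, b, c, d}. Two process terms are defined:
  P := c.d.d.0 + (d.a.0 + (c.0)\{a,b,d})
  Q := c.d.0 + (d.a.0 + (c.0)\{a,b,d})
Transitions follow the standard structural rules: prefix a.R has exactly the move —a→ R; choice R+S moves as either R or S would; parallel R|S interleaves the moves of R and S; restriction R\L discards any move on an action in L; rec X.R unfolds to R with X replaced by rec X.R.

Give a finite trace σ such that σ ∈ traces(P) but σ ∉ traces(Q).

Reachable graph of P (6 states):
  s0 = c.d.d.0 + (d.a.0 + (c.0)\{a,b,d}) has moves —c→ s1, —c→ s2, —d→ s3
  s1 = 0\{a,b,d} has moves ∅
  s2 = d.d.0 has moves —d→ s4
  s3 = a.0 has moves —a→ s5
  s4 = d.0 has moves —d→ s5
  s5 = 0 has moves ∅
Reachable graph of Q (5 states):
  t0 = c.d.0 + (d.a.0 + (c.0)\{a,b,d}) has moves —c→ t1, —c→ t2, —d→ t3
  t1 = 0\{a,b,d} has moves ∅
  t2 = d.0 has moves —d→ t4
  t3 = a.0 has moves —a→ t4
  t4 = 0 has moves ∅
Trace ⟨cdd⟩ through P, begin at {s0}:
  step 1 (c): {s1, s2}
  step 2 (d): {s4}
  step 3 (d): {s5}
  — P admits the full trace.
Trace ⟨cdd⟩ through Q, begin at {t0}:
  step 1 (c): {t1, t2}
  step 2 (d): {t4}
  step 3 (d): ∅  — Q cannot continue

cdd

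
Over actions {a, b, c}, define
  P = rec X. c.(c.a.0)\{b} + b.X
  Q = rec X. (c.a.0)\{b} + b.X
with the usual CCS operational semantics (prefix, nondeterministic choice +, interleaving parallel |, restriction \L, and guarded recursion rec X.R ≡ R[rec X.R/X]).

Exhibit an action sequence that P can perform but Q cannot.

cc

LTS(P): 4 reachable states
  u0 = rec X. c.(c.a.0)\{b} + b.X | —b→ u0, —c→ u1
  u1 = (c.a.0)\{b} | —c→ u2
  u2 = (a.0)\{b} | —a→ u3
  u3 = 0\{b} | deadlocked
LTS(Q): 3 reachable states
  v0 = rec X. (c.a.0)\{b} + b.X | —b→ v0, —c→ v1
  v1 = (a.0)\{b} | —a→ v2
  v2 = 0\{b} | deadlocked
Run σ = ⟨cc⟩ on P: start {u0}
  after c @ step 1: {u1}
  after c @ step 2: {u2}
  — P admits the full trace.
Run σ = ⟨cc⟩ on Q: start {v0}
  after c @ step 1: {v1}
  after c @ step 2: no successor for Q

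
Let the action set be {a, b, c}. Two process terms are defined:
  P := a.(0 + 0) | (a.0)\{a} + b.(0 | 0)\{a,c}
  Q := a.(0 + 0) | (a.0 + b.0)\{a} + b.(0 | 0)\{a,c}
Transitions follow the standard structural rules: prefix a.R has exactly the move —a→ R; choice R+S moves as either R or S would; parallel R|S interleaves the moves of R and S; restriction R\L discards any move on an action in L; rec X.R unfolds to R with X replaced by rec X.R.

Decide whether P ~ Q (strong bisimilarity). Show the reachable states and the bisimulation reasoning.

P ≁ Q

LTS(P): 3 reachable states
  m0 = a.(0 + 0) | (a.0)\{a} + b.(0 | 0)\{a,c} → --a--▸ m1, --b--▸ m2
  m1 = (0 + 0) | (a.0)\{a} → ∅
  m2 = (0 | 0)\{a,c} → ∅
LTS(Q): 5 reachable states
  n0 = a.(0 + 0) | (a.0 + b.0)\{a} + b.(0 | 0)\{a,c} → --a--▸ n1, --b--▸ n2, --b--▸ n3
  n1 = (0 + 0) | (a.0 + b.0)\{a} → --b--▸ n4
  n2 = (0 | 0)\{a,c} → ∅
  n3 = a.(0 + 0) | 0\{a} → --a--▸ n4
  n4 = (0 + 0) | 0\{a} → ∅
Partition-refinement fixed point:
  B0 = {m0}
  B1 = {m1, m2, n2, n4}
  B2 = {n0}
  B3 = {n3}
  B4 = {n1}
m0 ∈ B0, n0 ∈ B2 → different blocks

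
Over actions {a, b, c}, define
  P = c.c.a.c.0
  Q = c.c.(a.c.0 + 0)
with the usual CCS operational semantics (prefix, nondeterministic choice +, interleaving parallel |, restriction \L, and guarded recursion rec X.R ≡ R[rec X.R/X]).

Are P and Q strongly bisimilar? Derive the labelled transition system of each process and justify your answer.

bisimilar

Reachable graph of P (5 states):
  s0 = c.c.a.c.0 → -c-> s1
  s1 = c.a.c.0 → -c-> s2
  s2 = a.c.0 → -a-> s3
  s3 = c.0 → -c-> s4
  s4 = 0 → deadlocked
Reachable graph of Q (5 states):
  t0 = c.c.(a.c.0 + 0) → -c-> t1
  t1 = c.(a.c.0 + 0) → -c-> t2
  t2 = a.c.0 + 0 → -a-> t3
  t3 = c.0 → -c-> t4
  t4 = 0 → deadlocked
Coarsest stable partition (strong bisimilarity classes):
  B0 = {s0, t0}
  B1 = {s1, t1}
  B2 = {s2, t2}
  B3 = {s3, t3}
  B4 = {s4, t4}
s0 ∈ B0, t0 ∈ B0 → same block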